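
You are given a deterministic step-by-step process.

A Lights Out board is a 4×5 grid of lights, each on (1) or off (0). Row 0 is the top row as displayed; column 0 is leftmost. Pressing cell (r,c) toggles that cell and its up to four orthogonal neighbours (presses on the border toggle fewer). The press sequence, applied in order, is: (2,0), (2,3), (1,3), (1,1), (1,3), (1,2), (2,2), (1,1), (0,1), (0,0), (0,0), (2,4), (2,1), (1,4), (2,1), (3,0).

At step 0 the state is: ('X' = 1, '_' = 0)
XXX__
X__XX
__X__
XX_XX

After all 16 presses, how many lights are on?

t=0: XXX__
X__XX
__X__
XX_XX
t=1: XXX__
___XX
XXX__
_X_XX
t=2: XXX__
____X
XX_XX
_X__X
t=3: XXXX_
__XX_
XX__X
_X__X
t=4: X_XX_
XX_X_
X___X
_X__X
t=5: X_X__
XXX_X
X__XX
_X__X
t=6: X____
X__XX
X_XXX
_X__X
t=7: X____
X_XXX
XX__X
_XX_X
t=8: XX___
_X_XX
X___X
_XX_X
t=9: __X__
___XX
X___X
_XX_X
t=10: XXX__
X__XX
X___X
_XX_X
t=11: __X__
___XX
X___X
_XX_X
t=12: __X__
___X_
X__X_
_XX__
t=13: __X__
_X_X_
_XXX_
__X__
t=14: __X_X
_X__X
_XXXX
__X__
t=15: __X_X
____X
X__XX
_XX__
t=16: __X_X
____X
___XX
X_X__

7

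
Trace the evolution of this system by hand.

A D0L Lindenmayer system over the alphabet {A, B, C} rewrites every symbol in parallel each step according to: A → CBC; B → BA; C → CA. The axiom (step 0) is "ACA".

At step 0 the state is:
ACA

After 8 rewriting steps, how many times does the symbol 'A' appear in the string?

t=0: ACA
t=1: CBCCACBC
t=2: CABACACACBCCABACA
t=3: CACBCBACBCCACBCCACBCCABACACACBCBACBCCACBC
t=4: CACBCCABACABACBCCABACACACBCCABACACACBCCABACACACBCBACBCCACBCCACBCCABACABACBCCABACACACBCCABACA
t=5: CACBCCABACACACBCBACBCCACBCBACBCCABACACACBCBACBCCACBCCACBCC…CCACBCBACBCCABACACACBCBACBCCACBCCACBCCABACACACBCBACBCCACBC  (len 215)
t=6: CACBCCABACACACBCBACBCCACBCCACBCCABACABACBCCABACACACBCCABAC…ACBCCABACACACBCBACBCCACBCCACBCCABACABACBCCABACACACBCCABACA  (len 491)
t=7: CACBCCABACACACBCBACBCCACBCCACBCCABACABACBCCABACACACBCCABAC…CCACBCBACBCCABACACACBCBACBCCACBCCACBCCABACACACBCBACBCCACBC  (len 1136)
t=8: CACBCCABACACACBCBACBCCACBCCACBCCABACABACBCCABACACACBCCABAC…ACBCCABACACACBCBACBCCACBCCACBCCABACABACBCCABACACACBCCABACA  (len 2609)

799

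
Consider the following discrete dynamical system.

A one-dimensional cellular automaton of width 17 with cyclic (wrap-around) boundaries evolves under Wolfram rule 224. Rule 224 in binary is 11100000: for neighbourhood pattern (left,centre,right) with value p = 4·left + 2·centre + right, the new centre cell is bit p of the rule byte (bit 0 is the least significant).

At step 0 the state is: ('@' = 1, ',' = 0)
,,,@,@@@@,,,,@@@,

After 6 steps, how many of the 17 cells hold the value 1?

0

gen 0: ,,,@,@@@@,,,,@@@,
gen 1: ,,,,@,@@@,,,,,@@,
gen 2: ,,,,,@,@@,,,,,,@,
gen 3: ,,,,,,@,@,,,,,,,,
gen 4: ,,,,,,,@,,,,,,,,,
gen 5: ,,,,,,,,,,,,,,,,,
gen 6: ,,,,,,,,,,,,,,,,,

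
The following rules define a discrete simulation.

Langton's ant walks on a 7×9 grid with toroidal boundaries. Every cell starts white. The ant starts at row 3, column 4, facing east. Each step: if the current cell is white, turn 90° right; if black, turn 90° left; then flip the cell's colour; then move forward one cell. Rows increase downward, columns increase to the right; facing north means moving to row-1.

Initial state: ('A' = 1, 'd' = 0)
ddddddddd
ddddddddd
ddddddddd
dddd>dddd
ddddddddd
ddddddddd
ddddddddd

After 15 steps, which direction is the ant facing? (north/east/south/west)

south

[0] ddddddddd
ddddddddd
ddddddddd
dddd>dddd
ddddddddd
ddddddddd
ddddddddd
[1] ddddddddd
ddddddddd
ddddddddd
ddddAdddd
ddddvdddd
ddddddddd
ddddddddd
[2] ddddddddd
ddddddddd
ddddddddd
ddddAdddd
ddd<Adddd
ddddddddd
ddddddddd
[3] ddddddddd
ddddddddd
ddddddddd
ddd^Adddd
dddAAdddd
ddddddddd
ddddddddd
[4] ddddddddd
ddddddddd
ddddddddd
dddA>dddd
dddAAdddd
ddddddddd
ddddddddd
[5] ddddddddd
ddddddddd
dddd^dddd
dddAddddd
dddAAdddd
ddddddddd
ddddddddd
[6] ddddddddd
ddddddddd
ddddA>ddd
dddAddddd
dddAAdddd
ddddddddd
ddddddddd
[7] ddddddddd
ddddddddd
ddddAAddd
dddAdvddd
dddAAdddd
ddddddddd
ddddddddd
[8] ddddddddd
ddddddddd
ddddAAddd
dddA<Addd
dddAAdddd
ddddddddd
ddddddddd
[9] ddddddddd
ddddddddd
dddd^Addd
dddAAAddd
dddAAdddd
ddddddddd
ddddddddd
[10] ddddddddd
ddddddddd
ddd<dAddd
dddAAAddd
dddAAdddd
ddddddddd
ddddddddd
[11] ddddddddd
ddd^ddddd
dddAdAddd
dddAAAddd
dddAAdddd
ddddddddd
ddddddddd
[12] ddddddddd
dddA>dddd
dddAdAddd
dddAAAddd
dddAAdddd
ddddddddd
ddddddddd
[13] ddddddddd
dddAAdddd
dddAvAddd
dddAAAddd
dddAAdddd
ddddddddd
ddddddddd
[14] ddddddddd
dddAAdddd
ddd<AAddd
dddAAAddd
dddAAdddd
ddddddddd
ddddddddd
[15] ddddddddd
dddAAdddd
ddddAAddd
dddvAAddd
dddAAdddd
ddddddddd
ddddddddd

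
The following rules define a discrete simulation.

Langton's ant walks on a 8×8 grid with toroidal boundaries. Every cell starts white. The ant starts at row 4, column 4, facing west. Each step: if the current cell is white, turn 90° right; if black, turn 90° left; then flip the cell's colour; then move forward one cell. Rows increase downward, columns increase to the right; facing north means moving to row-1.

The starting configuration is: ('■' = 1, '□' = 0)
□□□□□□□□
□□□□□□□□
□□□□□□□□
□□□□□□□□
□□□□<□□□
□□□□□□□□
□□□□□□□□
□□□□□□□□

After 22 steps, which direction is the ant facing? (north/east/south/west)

west

gen 0: □□□□□□□□
□□□□□□□□
□□□□□□□□
□□□□□□□□
□□□□<□□□
□□□□□□□□
□□□□□□□□
□□□□□□□□
gen 1: □□□□□□□□
□□□□□□□□
□□□□□□□□
□□□□^□□□
□□□□■□□□
□□□□□□□□
□□□□□□□□
□□□□□□□□
gen 2: □□□□□□□□
□□□□□□□□
□□□□□□□□
□□□□■>□□
□□□□■□□□
□□□□□□□□
□□□□□□□□
□□□□□□□□
gen 3: □□□□□□□□
□□□□□□□□
□□□□□□□□
□□□□■■□□
□□□□■v□□
□□□□□□□□
□□□□□□□□
□□□□□□□□
gen 4: □□□□□□□□
□□□□□□□□
□□□□□□□□
□□□□■■□□
□□□□<■□□
□□□□□□□□
□□□□□□□□
□□□□□□□□
gen 5: □□□□□□□□
□□□□□□□□
□□□□□□□□
□□□□■■□□
□□□□□■□□
□□□□v□□□
□□□□□□□□
□□□□□□□□
gen 6: □□□□□□□□
□□□□□□□□
□□□□□□□□
□□□□■■□□
□□□□□■□□
□□□<■□□□
□□□□□□□□
□□□□□□□□
gen 7: □□□□□□□□
□□□□□□□□
□□□□□□□□
□□□□■■□□
□□□^□■□□
□□□■■□□□
□□□□□□□□
□□□□□□□□
gen 8: □□□□□□□□
□□□□□□□□
□□□□□□□□
□□□□■■□□
□□□■>■□□
□□□■■□□□
□□□□□□□□
□□□□□□□□
gen 9: □□□□□□□□
□□□□□□□□
□□□□□□□□
□□□□■■□□
□□□■■■□□
□□□■v□□□
□□□□□□□□
□□□□□□□□
gen 10: □□□□□□□□
□□□□□□□□
□□□□□□□□
□□□□■■□□
□□□■■■□□
□□□■□>□□
□□□□□□□□
□□□□□□□□
gen 11: □□□□□□□□
□□□□□□□□
□□□□□□□□
□□□□■■□□
□□□■■■□□
□□□■□■□□
□□□□□v□□
□□□□□□□□
gen 12: □□□□□□□□
□□□□□□□□
□□□□□□□□
□□□□■■□□
□□□■■■□□
□□□■□■□□
□□□□<■□□
□□□□□□□□
gen 13: □□□□□□□□
□□□□□□□□
□□□□□□□□
□□□□■■□□
□□□■■■□□
□□□■^■□□
□□□□■■□□
□□□□□□□□
gen 14: □□□□□□□□
□□□□□□□□
□□□□□□□□
□□□□■■□□
□□□■■■□□
□□□■■>□□
□□□□■■□□
□□□□□□□□
gen 15: □□□□□□□□
□□□□□□□□
□□□□□□□□
□□□□■■□□
□□□■■^□□
□□□■■□□□
□□□□■■□□
□□□□□□□□
gen 16: □□□□□□□□
□□□□□□□□
□□□□□□□□
□□□□■■□□
□□□■<□□□
□□□■■□□□
□□□□■■□□
□□□□□□□□
gen 17: □□□□□□□□
□□□□□□□□
□□□□□□□□
□□□□■■□□
□□□■□□□□
□□□■v□□□
□□□□■■□□
□□□□□□□□
gen 18: □□□□□□□□
□□□□□□□□
□□□□□□□□
□□□□■■□□
□□□■□□□□
□□□■□>□□
□□□□■■□□
□□□□□□□□
gen 19: □□□□□□□□
□□□□□□□□
□□□□□□□□
□□□□■■□□
□□□■□□□□
□□□■□■□□
□□□□■v□□
□□□□□□□□
gen 20: □□□□□□□□
□□□□□□□□
□□□□□□□□
□□□□■■□□
□□□■□□□□
□□□■□■□□
□□□□■□>□
□□□□□□□□
gen 21: □□□□□□□□
□□□□□□□□
□□□□□□□□
□□□□■■□□
□□□■□□□□
□□□■□■□□
□□□□■□■□
□□□□□□v□
gen 22: □□□□□□□□
□□□□□□□□
□□□□□□□□
□□□□■■□□
□□□■□□□□
□□□■□■□□
□□□□■□■□
□□□□□<■□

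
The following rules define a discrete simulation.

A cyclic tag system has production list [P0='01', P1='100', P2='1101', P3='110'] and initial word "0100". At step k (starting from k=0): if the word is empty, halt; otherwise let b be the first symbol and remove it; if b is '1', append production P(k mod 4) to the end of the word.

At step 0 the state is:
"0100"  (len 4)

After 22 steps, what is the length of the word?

0) "0100"  (len 4)
1) "100"  (len 3)
2) "00100"  (len 5)
3) "0100"  (len 4)
4) "100"  (len 3)
5) "0001"  (len 4)
6) "001"  (len 3)
7) "01"  (len 2)
8) "1"  (len 1)
9) "01"  (len 2)
10) "1"  (len 1)
11) "1101"  (len 4)
12) "101110"  (len 6)
13) "0111001"  (len 7)
14) "111001"  (len 6)
15) "110011101"  (len 9)
16) "10011101110"  (len 11)
17) "001110111001"  (len 12)
18) "01110111001"  (len 11)
19) "1110111001"  (len 10)
20) "110111001110"  (len 12)
21) "1011100111001"  (len 13)
22) "011100111001100"  (len 15)

15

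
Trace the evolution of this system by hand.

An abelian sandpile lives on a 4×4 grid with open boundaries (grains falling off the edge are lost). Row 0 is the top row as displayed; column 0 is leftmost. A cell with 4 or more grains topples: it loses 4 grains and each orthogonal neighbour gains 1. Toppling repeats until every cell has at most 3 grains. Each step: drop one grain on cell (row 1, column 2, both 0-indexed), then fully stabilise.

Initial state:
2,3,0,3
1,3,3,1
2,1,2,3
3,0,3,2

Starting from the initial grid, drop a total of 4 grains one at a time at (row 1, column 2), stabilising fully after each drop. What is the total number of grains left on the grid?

[0] 2,3,0,3
1,3,3,1
2,1,2,3
3,0,3,2
[1] 3,0,2,3
2,1,1,2
2,2,3,3
3,0,3,2
[2] 3,0,2,3
2,1,2,2
2,2,3,3
3,0,3,2
[3] 3,0,2,3
2,1,3,2
2,2,3,3
3,0,3,2
[4] 3,1,0,1
2,2,3,1
2,3,2,2
3,1,1,0

27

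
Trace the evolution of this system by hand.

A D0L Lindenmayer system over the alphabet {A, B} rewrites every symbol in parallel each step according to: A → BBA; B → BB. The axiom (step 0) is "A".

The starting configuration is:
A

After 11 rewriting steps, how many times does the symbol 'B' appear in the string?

4094

step 0: A
step 1: BBA
step 2: BBBBBBA
step 3: BBBBBBBBBBBBBBA
step 4: BBBBBBBBBBBBBBBBBBBBBBBBBBBBBBA
step 5: BBBBBBBBBBBBBBBBBBBBBBBBBBBBBBBBBBBBBBBBBBBBBBBBBBBBBBBBBBBBBBA
step 6: BBBBBBBBBBBBBBBBBBBBBBBBBBBBBBBBBBBBBBBBBBBBBBBBBBBBBBBBBB…BBBBBBBBBBBBBBBBBBBBBBBBBBBBBBBBBBBBBBBBBBBBBBBBBBBBBBBBBA  (len 127)
step 7: BBBBBBBBBBBBBBBBBBBBBBBBBBBBBBBBBBBBBBBBBBBBBBBBBBBBBBBBBB…BBBBBBBBBBBBBBBBBBBBBBBBBBBBBBBBBBBBBBBBBBBBBBBBBBBBBBBBBA  (len 255)
step 8: BBBBBBBBBBBBBBBBBBBBBBBBBBBBBBBBBBBBBBBBBBBBBBBBBBBBBBBBBB…BBBBBBBBBBBBBBBBBBBBBBBBBBBBBBBBBBBBBBBBBBBBBBBBBBBBBBBBBA  (len 511)
step 9: BBBBBBBBBBBBBBBBBBBBBBBBBBBBBBBBBBBBBBBBBBBBBBBBBBBBBBBBBB…BBBBBBBBBBBBBBBBBBBBBBBBBBBBBBBBBBBBBBBBBBBBBBBBBBBBBBBBBA  (len 1023)
step 10: BBBBBBBBBBBBBBBBBBBBBBBBBBBBBBBBBBBBBBBBBBBBBBBBBBBBBBBBBB…BBBBBBBBBBBBBBBBBBBBBBBBBBBBBBBBBBBBBBBBBBBBBBBBBBBBBBBBBA  (len 2047)
step 11: BBBBBBBBBBBBBBBBBBBBBBBBBBBBBBBBBBBBBBBBBBBBBBBBBBBBBBBBBB…BBBBBBBBBBBBBBBBBBBBBBBBBBBBBBBBBBBBBBBBBBBBBBBBBBBBBBBBBA  (len 4095)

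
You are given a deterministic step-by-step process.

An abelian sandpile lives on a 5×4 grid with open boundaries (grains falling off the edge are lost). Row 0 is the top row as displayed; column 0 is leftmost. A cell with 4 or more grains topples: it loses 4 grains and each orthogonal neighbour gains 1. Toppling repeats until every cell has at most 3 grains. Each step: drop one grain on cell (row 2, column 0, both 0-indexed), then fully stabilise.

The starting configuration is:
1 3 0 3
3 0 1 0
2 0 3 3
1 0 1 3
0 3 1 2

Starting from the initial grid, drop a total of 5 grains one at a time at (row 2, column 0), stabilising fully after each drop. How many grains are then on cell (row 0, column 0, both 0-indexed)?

2

[0] 1 3 0 3
3 0 1 0
2 0 3 3
1 0 1 3
0 3 1 2
[1] 1 3 0 3
3 0 1 0
3 0 3 3
1 0 1 3
0 3 1 2
[2] 2 3 0 3
0 1 1 0
1 1 3 3
2 0 1 3
0 3 1 2
[3] 2 3 0 3
0 1 1 0
2 1 3 3
2 0 1 3
0 3 1 2
[4] 2 3 0 3
0 1 1 0
3 1 3 3
2 0 1 3
0 3 1 2
[5] 2 3 0 3
1 1 1 0
0 2 3 3
3 0 1 3
0 3 1 2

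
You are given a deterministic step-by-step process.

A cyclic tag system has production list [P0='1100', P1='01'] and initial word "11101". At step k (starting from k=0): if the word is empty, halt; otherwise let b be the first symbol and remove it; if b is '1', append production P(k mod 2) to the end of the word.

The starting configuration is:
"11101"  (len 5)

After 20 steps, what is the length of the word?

gen 0: "11101"  (len 5)
gen 1: "11011100"  (len 8)
gen 2: "101110001"  (len 9)
gen 3: "011100011100"  (len 12)
gen 4: "11100011100"  (len 11)
gen 5: "11000111001100"  (len 14)
gen 6: "100011100110001"  (len 15)
gen 7: "000111001100011100"  (len 18)
gen 8: "00111001100011100"  (len 17)
gen 9: "0111001100011100"  (len 16)
gen 10: "111001100011100"  (len 15)
gen 11: "110011000111001100"  (len 18)
gen 12: "1001100011100110001"  (len 19)
gen 13: "0011000111001100011100"  (len 22)
gen 14: "011000111001100011100"  (len 21)
gen 15: "11000111001100011100"  (len 20)
gen 16: "100011100110001110001"  (len 21)
gen 17: "000111001100011100011100"  (len 24)
gen 18: "00111001100011100011100"  (len 23)
gen 19: "0111001100011100011100"  (len 22)
gen 20: "111001100011100011100"  (len 21)

21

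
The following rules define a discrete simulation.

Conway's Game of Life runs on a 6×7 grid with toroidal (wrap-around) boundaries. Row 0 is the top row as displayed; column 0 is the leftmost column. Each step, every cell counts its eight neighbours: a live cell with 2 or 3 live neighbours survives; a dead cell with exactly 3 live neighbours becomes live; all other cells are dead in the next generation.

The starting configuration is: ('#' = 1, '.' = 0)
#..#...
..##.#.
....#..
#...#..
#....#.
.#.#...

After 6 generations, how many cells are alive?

2

[0] #..#...
..##.#.
....#..
#...#..
#....#.
.#.#...
[1] .#.#...
..##...
....##.
....###
##..#.#
###.#.#
[2] ....#..
..##...
......#
...#...
..#.#..
....#.#
[3] ....##.
...#...
..##...
...#...
....##.
....#..
[4] ...###.
..##...
..###..
..##...
...###.
...#...
[5] .......
.....#.
.#..#..
.....#.
.......
..#....
[6] .......
.......
....##.
.......
.......
.......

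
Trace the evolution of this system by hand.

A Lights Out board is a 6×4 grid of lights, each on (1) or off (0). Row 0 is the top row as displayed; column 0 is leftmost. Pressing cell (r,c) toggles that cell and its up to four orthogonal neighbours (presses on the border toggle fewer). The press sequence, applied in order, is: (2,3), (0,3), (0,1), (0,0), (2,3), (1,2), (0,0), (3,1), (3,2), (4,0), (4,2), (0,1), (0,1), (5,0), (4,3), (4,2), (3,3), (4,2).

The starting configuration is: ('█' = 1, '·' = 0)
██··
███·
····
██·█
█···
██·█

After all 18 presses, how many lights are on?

k=0  ██··
███·
····
██·█
█···
██·█
k=1  ██··
████
··██
██··
█···
██·█
k=2  ████
███·
··██
██··
█···
██·█
k=3  ···█
█·█·
··██
██··
█···
██·█
k=4  ██·█
··█·
··██
██··
█···
██·█
k=5  ██·█
··██
····
██·█
█···
██·█
k=6  ████
·█··
··█·
██·█
█···
██·█
k=7  ··██
██··
··█·
██·█
█···
██·█
k=8  ··██
██··
·██·
··██
██··
██·█
k=9  ··██
██··
·█··
·█··
███·
██·█
k=10  ··██
██··
·█··
██··
··█·
·█·█
k=11  ··██
██··
·█··
███·
·█·█
·███
k=12  ██·█
█···
·█··
███·
·█·█
·███
k=13  ··██
██··
·█··
███·
·█·█
·███
k=14  ··██
██··
·█··
███·
██·█
█·██
k=15  ··██
██··
·█··
████
███·
█·█·
k=16  ··██
██··
·█··
██·█
█··█
█···
k=17  ··██
██··
·█·█
███·
█···
█···
k=18  ··██
██··
·█·█
██··
████
█·█·

14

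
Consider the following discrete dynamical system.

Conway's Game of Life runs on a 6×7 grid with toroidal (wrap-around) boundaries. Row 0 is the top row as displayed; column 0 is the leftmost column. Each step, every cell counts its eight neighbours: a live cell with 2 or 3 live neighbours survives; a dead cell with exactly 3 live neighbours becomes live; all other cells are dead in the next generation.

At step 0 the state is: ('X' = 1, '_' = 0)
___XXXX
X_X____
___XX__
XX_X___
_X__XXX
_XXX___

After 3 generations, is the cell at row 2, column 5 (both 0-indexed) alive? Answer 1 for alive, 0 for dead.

0

[0] ___XXXX
X_X____
___XX__
XX_X___
_X__XXX
_XXX___
[1] X___XXX
__X___X
X__XX__
XX_X__X
____XXX
_X_____
[2] XX___XX
_X_____
___XXX_
_XXX___
_XX_XXX
_______
[3] XX____X
_XX____
_X_XX__
XX____X
XX__XX_
__X_X__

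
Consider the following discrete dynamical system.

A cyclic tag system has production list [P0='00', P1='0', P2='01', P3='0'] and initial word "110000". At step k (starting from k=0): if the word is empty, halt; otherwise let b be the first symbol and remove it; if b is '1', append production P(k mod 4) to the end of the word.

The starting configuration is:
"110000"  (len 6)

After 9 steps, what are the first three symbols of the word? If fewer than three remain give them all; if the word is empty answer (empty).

(empty)

step 0: "110000"  (len 6)
step 1: "1000000"  (len 7)
step 2: "0000000"  (len 7)
step 3: "000000"  (len 6)
step 4: "00000"  (len 5)
step 5: "0000"  (len 4)
step 6: "000"  (len 3)
step 7: "00"  (len 2)
step 8: "0"  (len 1)
step 9: (halted — word empty)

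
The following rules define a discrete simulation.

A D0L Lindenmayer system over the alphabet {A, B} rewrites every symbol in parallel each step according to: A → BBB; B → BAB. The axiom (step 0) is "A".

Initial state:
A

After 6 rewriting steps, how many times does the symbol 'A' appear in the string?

k=0  A
k=1  BBB
k=2  BABBABBAB
k=3  BABBBBBABBABBBBBABBABBBBBAB
k=4  BABBBBBABBABBABBABBABBBBBABBABBBBBABBABBABBABBABBBBBABBABBBBBABBABBABBABBABBBBBAB
k=5  BABBBBBABBABBABBABBABBBBBABBABBBBBABBABBBBBABBABBBBBABBABB…BBABBABBBBBABBABBBBBABBABBBBBABBABBBBBABBABBABBABBABBBBBAB  (len 243)
k=6  BABBBBBABBABBABBABBABBBBBABBABBBBBABBABBBBBABBABBBBBABBABB…BBABBABBBBBABBABBBBBABBABBBBBABBABBBBBABBABBABBABBABBBBBAB  (len 729)

183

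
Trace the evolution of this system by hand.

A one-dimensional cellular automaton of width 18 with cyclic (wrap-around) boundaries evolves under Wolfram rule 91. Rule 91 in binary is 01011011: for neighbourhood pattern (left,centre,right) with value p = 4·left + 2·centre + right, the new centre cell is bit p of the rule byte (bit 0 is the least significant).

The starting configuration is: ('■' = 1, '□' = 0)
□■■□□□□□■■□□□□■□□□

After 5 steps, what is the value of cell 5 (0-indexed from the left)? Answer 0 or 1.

t=0: □■■□□□□□■■□□□□■□□□
t=1: ■■■■■■■■■■■■■■□■■■
t=2: □□□□□□□□□□□□□■□■□□
t=3: ■■■■■■■■■■■■■□□□■■
t=4: □□□□□□□□□□□□■■■■■□
t=5: ■■■■■■■■■■■■■□□□■■

1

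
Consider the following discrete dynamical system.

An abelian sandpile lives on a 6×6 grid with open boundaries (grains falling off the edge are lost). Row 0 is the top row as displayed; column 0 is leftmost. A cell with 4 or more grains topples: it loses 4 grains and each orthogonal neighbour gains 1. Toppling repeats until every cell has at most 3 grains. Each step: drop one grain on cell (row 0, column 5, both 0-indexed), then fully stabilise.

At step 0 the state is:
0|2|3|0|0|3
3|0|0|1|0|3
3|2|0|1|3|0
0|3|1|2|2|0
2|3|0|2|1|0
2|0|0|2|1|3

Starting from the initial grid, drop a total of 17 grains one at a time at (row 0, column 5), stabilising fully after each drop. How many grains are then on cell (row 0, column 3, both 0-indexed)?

k=0  0|2|3|0|0|3
3|0|0|1|0|3
3|2|0|1|3|0
0|3|1|2|2|0
2|3|0|2|1|0
2|0|0|2|1|3
k=1  0|2|3|0|1|1
3|0|0|1|1|0
3|2|0|1|3|1
0|3|1|2|2|0
2|3|0|2|1|0
2|0|0|2|1|3
k=2  0|2|3|0|1|2
3|0|0|1|1|0
3|2|0|1|3|1
0|3|1|2|2|0
2|3|0|2|1|0
2|0|0|2|1|3
k=3  0|2|3|0|1|3
3|0|0|1|1|0
3|2|0|1|3|1
0|3|1|2|2|0
2|3|0|2|1|0
2|0|0|2|1|3
k=4  0|2|3|0|2|0
3|0|0|1|1|1
3|2|0|1|3|1
0|3|1|2|2|0
2|3|0|2|1|0
2|0|0|2|1|3
k=5  0|2|3|0|2|1
3|0|0|1|1|1
3|2|0|1|3|1
0|3|1|2|2|0
2|3|0|2|1|0
2|0|0|2|1|3
k=6  0|2|3|0|2|2
3|0|0|1|1|1
3|2|0|1|3|1
0|3|1|2|2|0
2|3|0|2|1|0
2|0|0|2|1|3
k=7  0|2|3|0|2|3
3|0|0|1|1|1
3|2|0|1|3|1
0|3|1|2|2|0
2|3|0|2|1|0
2|0|0|2|1|3
k=8  0|2|3|0|3|0
3|0|0|1|1|2
3|2|0|1|3|1
0|3|1|2|2|0
2|3|0|2|1|0
2|0|0|2|1|3
k=9  0|2|3|0|3|1
3|0|0|1|1|2
3|2|0|1|3|1
0|3|1|2|2|0
2|3|0|2|1|0
2|0|0|2|1|3
k=10  0|2|3|0|3|2
3|0|0|1|1|2
3|2|0|1|3|1
0|3|1|2|2|0
2|3|0|2|1|0
2|0|0|2|1|3
k=11  0|2|3|0|3|3
3|0|0|1|1|2
3|2|0|1|3|1
0|3|1|2|2|0
2|3|0|2|1|0
2|0|0|2|1|3
k=12  0|2|3|1|0|1
3|0|0|1|2|3
3|2|0|1|3|1
0|3|1|2|2|0
2|3|0|2|1|0
2|0|0|2|1|3
k=13  0|2|3|1|0|2
3|0|0|1|2|3
3|2|0|1|3|1
0|3|1|2|2|0
2|3|0|2|1|0
2|0|0|2|1|3
k=14  0|2|3|1|0|3
3|0|0|1|2|3
3|2|0|1|3|1
0|3|1|2|2|0
2|3|0|2|1|0
2|0|0|2|1|3
k=15  0|2|3|1|1|1
3|0|0|1|3|0
3|2|0|1|3|2
0|3|1|2|2|0
2|3|0|2|1|0
2|0|0|2|1|3
k=16  0|2|3|1|1|2
3|0|0|1|3|0
3|2|0|1|3|2
0|3|1|2|2|0
2|3|0|2|1|0
2|0|0|2|1|3
k=17  0|2|3|1|1|3
3|0|0|1|3|0
3|2|0|1|3|2
0|3|1|2|2|0
2|3|0|2|1|0
2|0|0|2|1|3

1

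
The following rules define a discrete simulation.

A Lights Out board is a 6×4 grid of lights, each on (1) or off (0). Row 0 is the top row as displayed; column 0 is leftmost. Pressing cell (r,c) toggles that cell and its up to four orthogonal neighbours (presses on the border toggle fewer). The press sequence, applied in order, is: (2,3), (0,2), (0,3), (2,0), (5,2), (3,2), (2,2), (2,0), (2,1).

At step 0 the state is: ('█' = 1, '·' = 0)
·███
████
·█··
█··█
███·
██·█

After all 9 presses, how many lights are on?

0) ·███
████
·█··
█··█
███·
██·█
1) ·███
███·
·███
█···
███·
██·█
2) ····
██··
·███
█···
███·
██·█
3) ··██
██·█
·███
█···
███·
██·█
4) ··██
·█·█
█·██
····
███·
██·█
5) ··██
·█·█
█·██
····
██··
█·█·
6) ··██
·█·█
█··█
·███
███·
█·█·
7) ··██
·███
███·
·█·█
███·
█·█·
8) ··██
████
··█·
██·█
███·
█·█·
9) ··██
█·██
██··
█··█
███·
█·█·

14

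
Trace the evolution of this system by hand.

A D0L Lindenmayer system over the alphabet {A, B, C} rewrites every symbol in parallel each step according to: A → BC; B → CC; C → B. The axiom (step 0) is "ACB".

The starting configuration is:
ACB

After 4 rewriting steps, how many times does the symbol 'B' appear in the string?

6

[0] ACB
[1] BCBCC
[2] CCBCCBB
[3] BBCCBBCCCC
[4] CCCCBBCCCCBBBB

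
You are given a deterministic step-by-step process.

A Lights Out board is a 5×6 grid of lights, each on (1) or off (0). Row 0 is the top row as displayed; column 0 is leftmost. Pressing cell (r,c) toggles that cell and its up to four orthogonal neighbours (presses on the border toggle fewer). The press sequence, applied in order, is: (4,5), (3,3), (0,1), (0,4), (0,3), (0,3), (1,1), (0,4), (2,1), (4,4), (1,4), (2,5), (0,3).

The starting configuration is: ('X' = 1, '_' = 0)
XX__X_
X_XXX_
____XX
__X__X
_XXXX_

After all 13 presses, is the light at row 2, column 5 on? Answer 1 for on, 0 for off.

0

gen 0: XX__X_
X_XXX_
____XX
__X__X
_XXXX_
gen 1: XX__X_
X_XXX_
____XX
__X___
_XXX_X
gen 2: XX__X_
X_XXX_
___XXX
___XX_
_XX__X
gen 3: __X_X_
XXXXX_
___XXX
___XX_
_XX__X
gen 4: __XX_X
XXXX__
___XXX
___XX_
_XX__X
gen 5: ____XX
XXX___
___XXX
___XX_
_XX__X
gen 6: __XX_X
XXXX__
___XXX
___XX_
_XX__X
gen 7: _XXX_X
___X__
_X_XXX
___XX_
_XX__X
gen 8: _XX_X_
___XX_
_X_XXX
___XX_
_XX__X
gen 9: _XX_X_
_X_XX_
X_XXXX
_X_XX_
_XX__X
gen 10: _XX_X_
_X_XX_
X_XXXX
_X_X__
_XXXX_
gen 11: _XX___
_X___X
X_XX_X
_X_X__
_XXXX_
gen 12: _XX___
_X____
X_XXX_
_X_X_X
_XXXX_
gen 13: _X_XX_
_X_X__
X_XXX_
_X_X_X
_XXXX_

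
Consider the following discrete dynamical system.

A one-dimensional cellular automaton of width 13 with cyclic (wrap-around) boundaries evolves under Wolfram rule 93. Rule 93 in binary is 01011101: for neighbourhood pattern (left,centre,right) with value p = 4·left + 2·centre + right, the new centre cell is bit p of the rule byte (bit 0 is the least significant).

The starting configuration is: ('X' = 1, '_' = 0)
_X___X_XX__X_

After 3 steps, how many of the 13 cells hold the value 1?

0) _X___X_XX__X_
1) _XXX_X_XXX_XX
2) _X_X_X_X_X_XX
3) _X_X_X_X_X_XX

7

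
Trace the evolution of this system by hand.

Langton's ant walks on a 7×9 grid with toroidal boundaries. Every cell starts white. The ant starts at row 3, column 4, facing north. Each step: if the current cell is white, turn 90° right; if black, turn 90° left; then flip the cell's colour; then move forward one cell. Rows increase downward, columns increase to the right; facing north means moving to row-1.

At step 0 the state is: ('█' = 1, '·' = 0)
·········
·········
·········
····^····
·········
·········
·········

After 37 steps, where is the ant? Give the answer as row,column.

0,3

t=0: ·········
·········
·········
····^····
·········
·········
·········
t=1: ·········
·········
·········
····█>···
·········
·········
·········
t=2: ·········
·········
·········
····██···
·····v···
·········
·········
t=3: ·········
·········
·········
····██···
····<█···
·········
·········
t=4: ·········
·········
·········
····^█···
····██···
·········
·········
t=5: ·········
·········
·········
···<·█···
····██···
·········
·········
t=6: ·········
·········
···^·····
···█·█···
····██···
·········
·········
t=7: ·········
·········
···█>····
···█·█···
····██···
·········
·········
t=8: ·········
·········
···██····
···█v█···
····██···
·········
·········
t=9: ·········
·········
···██····
···<██···
····██···
·········
·········
t=10: ·········
·········
···██····
····██···
···v██···
·········
·········
t=11: ·········
·········
···██····
····██···
··<███···
·········
·········
t=12: ·········
·········
···██····
··^·██···
··████···
·········
·········
t=13: ·········
·········
···██····
··█>██···
··████···
·········
·········
t=14: ·········
·········
···██····
··████···
··█v██···
·········
·········
t=15: ·········
·········
···██····
··████···
··█·>█···
·········
·········
t=16: ·········
·········
···██····
··██^█···
··█··█···
·········
·········
t=17: ·········
·········
···██····
··█<·█···
··█··█···
·········
·········
t=18: ·········
·········
···██····
··█··█···
··█v·█···
·········
·········
t=19: ·········
·········
···██····
··█··█···
··<█·█···
·········
·········
t=20: ·········
·········
···██····
··█··█···
···█·█···
··v······
·········
t=21: ·········
·········
···██····
··█··█···
···█·█···
·<█······
·········
t=22: ·········
·········
···██····
··█··█···
·^·█·█···
·██······
·········
t=23: ·········
·········
···██····
··█··█···
·█>█·█···
·██······
·········
t=24: ·········
·········
···██····
··█··█···
·███·█···
·█v······
·········
t=25: ·········
·········
···██····
··█··█···
·███·█···
·█·>·····
·········
t=26: ·········
·········
···██····
··█··█···
·███·█···
·█·█·····
···v·····
t=27: ·········
·········
···██····
··█··█···
·███·█···
·█·█·····
··<█·····
t=28: ·········
·········
···██····
··█··█···
·███·█···
·█^█·····
··██·····
t=29: ·········
·········
···██····
··█··█···
·███·█···
·██>·····
··██·····
t=30: ·········
·········
···██····
··█··█···
·██^·█···
·██······
··██·····
t=31: ·········
·········
···██····
··█··█···
·█<··█···
·██······
··██·····
t=32: ·········
·········
···██····
··█··█···
·█···█···
·█v······
··██·····
t=33: ·········
·········
···██····
··█··█···
·█···█···
·█·>·····
··██·····
t=34: ·········
·········
···██····
··█··█···
·█···█···
·█·█·····
··█v·····
t=35: ·········
·········
···██····
··█··█···
·█···█···
·█·█·····
··█·>····
t=36: ····v····
·········
···██····
··█··█···
·█···█···
·█·█·····
··█·█····
t=37: ···<█····
·········
···██····
··█··█···
·█···█···
·█·█·····
··█·█····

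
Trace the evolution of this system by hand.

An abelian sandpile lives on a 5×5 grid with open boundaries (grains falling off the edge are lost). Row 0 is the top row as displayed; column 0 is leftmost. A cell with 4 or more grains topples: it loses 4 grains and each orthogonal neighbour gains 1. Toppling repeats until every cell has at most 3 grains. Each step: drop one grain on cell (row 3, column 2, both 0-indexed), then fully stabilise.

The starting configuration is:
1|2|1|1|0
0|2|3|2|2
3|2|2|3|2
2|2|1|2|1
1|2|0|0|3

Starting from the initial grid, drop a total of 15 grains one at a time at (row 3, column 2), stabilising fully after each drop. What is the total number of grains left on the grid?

44

step 0: 1|2|1|1|0
0|2|3|2|2
3|2|2|3|2
2|2|1|2|1
1|2|0|0|3
step 1: 1|2|1|1|0
0|2|3|2|2
3|2|2|3|2
2|2|2|2|1
1|2|0|0|3
step 2: 1|2|1|1|0
0|2|3|2|2
3|2|2|3|2
2|2|3|2|1
1|2|0|0|3
step 3: 1|2|1|1|0
0|2|3|2|2
3|2|3|3|2
2|3|0|3|1
1|2|1|0|3
step 4: 1|2|1|1|0
0|2|3|2|2
3|2|3|3|2
2|3|1|3|1
1|2|1|0|3
step 5: 1|2|1|1|0
0|2|3|2|2
3|2|3|3|2
2|3|2|3|1
1|2|1|0|3
step 6: 1|2|1|1|0
0|2|3|2|2
3|2|3|3|2
2|3|3|3|1
1|2|1|0|3
step 7: 1|3|2|2|0
2|0|2|0|3
1|2|3|2|3
0|2|3|1|2
2|3|2|1|3
step 8: 1|3|2|2|0
2|0|3|0|3
1|3|0|3|3
0|3|1|2|2
2|3|3|1|3
step 9: 1|3|2|2|0
2|0|3|0|3
1|3|0|3|3
0|3|2|2|2
2|3|3|1|3
step 10: 1|3|2|2|0
2|0|3|0|3
1|3|0|3|3
0|3|3|2|2
2|3|3|1|3
step 11: 1|3|2|2|0
2|1|3|0|3
2|0|2|3|3
1|2|2|3|2
3|1|1|2|3
step 12: 1|3|2|2|0
2|1|3|0|3
2|0|2|3|3
1|2|3|3|2
3|1|1|2|3
step 13: 1|3|3|2|1
2|2|0|3|0
2|1|1|2|2
1|3|2|3|1
3|1|3|0|1
step 14: 1|3|3|2|1
2|2|0|3|0
2|1|1|2|2
1|3|3|3|1
3|1|3|0|1
step 15: 1|3|3|2|1
2|2|0|3|0
2|2|2|3|2
2|0|3|0|2
3|3|0|2|1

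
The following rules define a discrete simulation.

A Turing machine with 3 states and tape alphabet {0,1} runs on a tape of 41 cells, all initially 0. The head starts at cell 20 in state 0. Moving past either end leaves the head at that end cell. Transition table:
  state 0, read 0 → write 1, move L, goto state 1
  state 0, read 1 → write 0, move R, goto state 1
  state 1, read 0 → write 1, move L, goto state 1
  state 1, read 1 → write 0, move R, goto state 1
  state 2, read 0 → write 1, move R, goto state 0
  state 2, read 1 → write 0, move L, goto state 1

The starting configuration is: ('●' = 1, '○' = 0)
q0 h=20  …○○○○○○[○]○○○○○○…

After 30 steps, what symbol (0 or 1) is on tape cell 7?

step 0: q0 h=20  …○○○○○○[○]○○○○○○…
step 1: q1 h=19  …○○○○○○[○]●○○○○○…
step 2: q1 h=18  …○○○○○○[○]●●○○○○…
step 3: q1 h=17  …○○○○○○[○]●●●○○○…
step 4: q1 h=16  …○○○○○○[○]●●●●○○…
step 5: q1 h=15  …○○○○○○[○]●●●●●○…
step 6: q1 h=14  …○○○○○○[○]●●●●●●…
step 7: q1 h=13  …○○○○○○[○]●●●●●●…
step 8: q1 h=12  …○○○○○○[○]●●●●●●…
step 9: q1 h=11  …○○○○○○[○]●●●●●●…
step 10: q1 h=10  …○○○○○○[○]●●●●●●…
step 11: q1 h= 9  …○○○○○○[○]●●●●●●…
step 12: q1 h= 8  …○○○○○○[○]●●●●●●…
step 13: q1 h= 7  …○○○○○○[○]●●●●●●…
step 14: q1 h= 6  |○○○○○○[○]●●●●●●…
step 15: q1 h= 5  |○○○○○[○]●●●●●●…
step 16: q1 h= 4  |○○○○[○]●●●●●●…
step 17: q1 h= 3  |○○○[○]●●●●●●…
step 18: q1 h= 2  |○○[○]●●●●●●…
step 19: q1 h= 1  |○[○]●●●●●●…
step 20: q1 h= 0  |[○]●●●●●●…
step 21: q1 h= 0  |[●]●●●●●●…
step 22: q1 h= 1  |○[●]●●●●●●…
step 23: q1 h= 2  |○○[●]●●●●●●…
step 24: q1 h= 3  |○○○[●]●●●●●●…
step 25: q1 h= 4  |○○○○[●]●●●●●●…
step 26: q1 h= 5  |○○○○○[●]●●●●●●…
step 27: q1 h= 6  |○○○○○○[●]●●●●●●…
step 28: q1 h= 7  …○○○○○○[●]●●●●●●…
step 29: q1 h= 8  …○○○○○○[●]●●●●●●…
step 30: q1 h= 9  …○○○○○○[●]●●●●●●…

0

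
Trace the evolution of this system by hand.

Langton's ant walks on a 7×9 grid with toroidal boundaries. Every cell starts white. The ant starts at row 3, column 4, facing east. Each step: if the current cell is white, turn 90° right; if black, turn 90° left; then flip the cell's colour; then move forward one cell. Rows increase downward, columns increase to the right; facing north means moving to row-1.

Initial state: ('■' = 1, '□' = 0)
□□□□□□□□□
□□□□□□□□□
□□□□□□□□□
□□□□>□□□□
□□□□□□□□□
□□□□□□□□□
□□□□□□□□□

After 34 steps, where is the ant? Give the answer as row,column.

t=0: □□□□□□□□□
□□□□□□□□□
□□□□□□□□□
□□□□>□□□□
□□□□□□□□□
□□□□□□□□□
□□□□□□□□□
t=1: □□□□□□□□□
□□□□□□□□□
□□□□□□□□□
□□□□■□□□□
□□□□v□□□□
□□□□□□□□□
□□□□□□□□□
t=2: □□□□□□□□□
□□□□□□□□□
□□□□□□□□□
□□□□■□□□□
□□□<■□□□□
□□□□□□□□□
□□□□□□□□□
t=3: □□□□□□□□□
□□□□□□□□□
□□□□□□□□□
□□□^■□□□□
□□□■■□□□□
□□□□□□□□□
□□□□□□□□□
t=4: □□□□□□□□□
□□□□□□□□□
□□□□□□□□□
□□□■>□□□□
□□□■■□□□□
□□□□□□□□□
□□□□□□□□□
t=5: □□□□□□□□□
□□□□□□□□□
□□□□^□□□□
□□□■□□□□□
□□□■■□□□□
□□□□□□□□□
□□□□□□□□□
t=6: □□□□□□□□□
□□□□□□□□□
□□□□■>□□□
□□□■□□□□□
□□□■■□□□□
□□□□□□□□□
□□□□□□□□□
t=7: □□□□□□□□□
□□□□□□□□□
□□□□■■□□□
□□□■□v□□□
□□□■■□□□□
□□□□□□□□□
□□□□□□□□□
t=8: □□□□□□□□□
□□□□□□□□□
□□□□■■□□□
□□□■<■□□□
□□□■■□□□□
□□□□□□□□□
□□□□□□□□□
t=9: □□□□□□□□□
□□□□□□□□□
□□□□^■□□□
□□□■■■□□□
□□□■■□□□□
□□□□□□□□□
□□□□□□□□□
t=10: □□□□□□□□□
□□□□□□□□□
□□□<□■□□□
□□□■■■□□□
□□□■■□□□□
□□□□□□□□□
□□□□□□□□□
t=11: □□□□□□□□□
□□□^□□□□□
□□□■□■□□□
□□□■■■□□□
□□□■■□□□□
□□□□□□□□□
□□□□□□□□□
t=12: □□□□□□□□□
□□□■>□□□□
□□□■□■□□□
□□□■■■□□□
□□□■■□□□□
□□□□□□□□□
□□□□□□□□□
t=13: □□□□□□□□□
□□□■■□□□□
□□□■v■□□□
□□□■■■□□□
□□□■■□□□□
□□□□□□□□□
□□□□□□□□□
t=14: □□□□□□□□□
□□□■■□□□□
□□□<■■□□□
□□□■■■□□□
□□□■■□□□□
□□□□□□□□□
□□□□□□□□□
t=15: □□□□□□□□□
□□□■■□□□□
□□□□■■□□□
□□□v■■□□□
□□□■■□□□□
□□□□□□□□□
□□□□□□□□□
t=16: □□□□□□□□□
□□□■■□□□□
□□□□■■□□□
□□□□>■□□□
□□□■■□□□□
□□□□□□□□□
□□□□□□□□□
t=17: □□□□□□□□□
□□□■■□□□□
□□□□^■□□□
□□□□□■□□□
□□□■■□□□□
□□□□□□□□□
□□□□□□□□□
t=18: □□□□□□□□□
□□□■■□□□□
□□□<□■□□□
□□□□□■□□□
□□□■■□□□□
□□□□□□□□□
□□□□□□□□□
t=19: □□□□□□□□□
□□□^■□□□□
□□□■□■□□□
□□□□□■□□□
□□□■■□□□□
□□□□□□□□□
□□□□□□□□□
t=20: □□□□□□□□□
□□<□■□□□□
□□□■□■□□□
□□□□□■□□□
□□□■■□□□□
□□□□□□□□□
□□□□□□□□□
t=21: □□^□□□□□□
□□■□■□□□□
□□□■□■□□□
□□□□□■□□□
□□□■■□□□□
□□□□□□□□□
□□□□□□□□□
t=22: □□■>□□□□□
□□■□■□□□□
□□□■□■□□□
□□□□□■□□□
□□□■■□□□□
□□□□□□□□□
□□□□□□□□□
t=23: □□■■□□□□□
□□■v■□□□□
□□□■□■□□□
□□□□□■□□□
□□□■■□□□□
□□□□□□□□□
□□□□□□□□□
t=24: □□■■□□□□□
□□<■■□□□□
□□□■□■□□□
□□□□□■□□□
□□□■■□□□□
□□□□□□□□□
□□□□□□□□□
t=25: □□■■□□□□□
□□□■■□□□□
□□v■□■□□□
□□□□□■□□□
□□□■■□□□□
□□□□□□□□□
□□□□□□□□□
t=26: □□■■□□□□□
□□□■■□□□□
□<■■□■□□□
□□□□□■□□□
□□□■■□□□□
□□□□□□□□□
□□□□□□□□□
t=27: □□■■□□□□□
□^□■■□□□□
□■■■□■□□□
□□□□□■□□□
□□□■■□□□□
□□□□□□□□□
□□□□□□□□□
t=28: □□■■□□□□□
□■>■■□□□□
□■■■□■□□□
□□□□□■□□□
□□□■■□□□□
□□□□□□□□□
□□□□□□□□□
t=29: □□■■□□□□□
□■■■■□□□□
□■v■□■□□□
□□□□□■□□□
□□□■■□□□□
□□□□□□□□□
□□□□□□□□□
t=30: □□■■□□□□□
□■■■■□□□□
□■□>□■□□□
□□□□□■□□□
□□□■■□□□□
□□□□□□□□□
□□□□□□□□□
t=31: □□■■□□□□□
□■■^■□□□□
□■□□□■□□□
□□□□□■□□□
□□□■■□□□□
□□□□□□□□□
□□□□□□□□□
t=32: □□■■□□□□□
□■<□■□□□□
□■□□□■□□□
□□□□□■□□□
□□□■■□□□□
□□□□□□□□□
□□□□□□□□□
t=33: □□■■□□□□□
□■□□■□□□□
□■v□□■□□□
□□□□□■□□□
□□□■■□□□□
□□□□□□□□□
□□□□□□□□□
t=34: □□■■□□□□□
□■□□■□□□□
□<■□□■□□□
□□□□□■□□□
□□□■■□□□□
□□□□□□□□□
□□□□□□□□□

2,1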